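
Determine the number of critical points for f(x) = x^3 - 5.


Find where f'(x) = 0:
f(x) = x^3 - 5
f'(x) = 3x^2
This is a quadratic in x. Use the discriminant to count real roots.
Discriminant = (0)^2 - 4 * 3 * 0
= 0 - 0
= 0
Since discriminant = 0, f'(x) = 0 has exactly 1 real solution.
Number of critical points: 1

1


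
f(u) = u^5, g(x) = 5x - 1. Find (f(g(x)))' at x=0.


Using the chain rule: (f(g(x)))' = f'(g(x)) * g'(x)
First, find g(0):
g(0) = 5 * 0 - 1 = -1
Next, f'(u) = 5u^4
And g'(x) = 5
So f'(g(0)) * g'(0)
= 5 * (-1)^4 * 5
= 5 * 1 * 5
= 25

25


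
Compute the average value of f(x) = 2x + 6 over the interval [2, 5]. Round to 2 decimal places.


Average value = 1/(b-a) * integral from a to b of f(x) dx
First compute the integral of 2x + 6:
F(x) = x^2 + 6x
F(5) = 1 * 25 + 6 * 5 = 55
F(2) = 1 * 4 + 6 * 2 = 16
Integral = 55 - 16 = 39
Average = 39 / (5 - 2) = 39 / 3
= 13 = 13.00

13.00


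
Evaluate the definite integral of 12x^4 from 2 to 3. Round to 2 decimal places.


Find the antiderivative of 12x^4:
F(x) = 12/5 * x^5
Apply the Fundamental Theorem of Calculus:
F(3) - F(2)
= 12/5 * 3^5 - 12/5 * 2^5
= 12/5 * (243 - 32)
= 12/5 * 211
= 2532/5 = 506.40

506.40


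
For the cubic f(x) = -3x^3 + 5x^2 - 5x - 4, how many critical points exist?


Find where f'(x) = 0:
f(x) = -3x^3 + 5x^2 - 5x - 4
f'(x) = -9x^2 + 10x - 5
This is a quadratic in x. Use the discriminant to count real roots.
Discriminant = (10)^2 - 4 * (-9) * (-5)
= 100 - 180
= -80
Since discriminant < 0, f'(x) = 0 has no real solutions.
Number of critical points: 0

0


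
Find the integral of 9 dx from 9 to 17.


The integral of a constant k over [a, b] equals k * (b - a).
integral from 9 to 17 of 9 dx
= 9 * (17 - 9)
= 9 * 8
= 72

72


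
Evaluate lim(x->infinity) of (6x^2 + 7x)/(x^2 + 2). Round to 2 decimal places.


For limits at infinity with equal-degree polynomials,
we compare leading coefficients.
Numerator leading term: 6x^2
Denominator leading term: x^2
Divide both by x^2:
lim = (6 + 7/x) / (1 + 2/x^2)
As x -> infinity, the 1/x and 1/x^2 terms vanish:
= 6/1 = 6 = 6.00

6.00


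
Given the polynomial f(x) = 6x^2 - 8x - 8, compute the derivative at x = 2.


Differentiate term by term using power and sum rules:
f(x) = 6x^2 - 8x - 8
f'(x) = 12x - 8
Substitute x = 2:
f'(2) = 12 * 2 - 8
= 24 - 8
= 16

16


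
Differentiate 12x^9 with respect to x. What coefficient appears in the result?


We apply the power rule: d/dx [ax^n] = a*n * x^(n-1)
d/dx [12x^9]
= 12 * 9 * x^(9-1)
= 108x^8
The coefficient is 108

108


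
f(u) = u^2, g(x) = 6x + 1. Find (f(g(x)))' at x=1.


Using the chain rule: (f(g(x)))' = f'(g(x)) * g'(x)
First, find g(1):
g(1) = 6 * 1 + 1 = 7
Next, f'(u) = 2u
And g'(x) = 6
So f'(g(1)) * g'(1)
= 2 * 7 * 6
= 84

84


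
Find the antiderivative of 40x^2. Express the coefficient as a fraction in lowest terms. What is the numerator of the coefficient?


Apply the power rule for integration:
integral of ax^n dx = a/(n+1) * x^(n+1) + C
integral of 40x^2 dx
= 40/3 * x^3 + C
The coefficient in lowest terms is 40/3, and its numerator is 40

40


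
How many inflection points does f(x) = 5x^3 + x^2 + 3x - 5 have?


Inflection points occur where f''(x) = 0 and concavity changes.
f(x) = 5x^3 + x^2 + 3x - 5
f'(x) = 15x^2 + 2x + 3
f''(x) = 30x + 2
Set f''(x) = 0:
30x + 2 = 0
x = -2 / 30 = -1/15
Since f''(x) is linear (degree 1), it changes sign at this point.
Therefore there is exactly 1 inflection point.

1


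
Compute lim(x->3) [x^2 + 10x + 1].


Since polynomials are continuous, we use direct substitution.
lim(x->3) of x^2 + 10x + 1
= 1 * 3^2 + 10 * 3 + 1
= 9 + 30 + 1
= 40

40


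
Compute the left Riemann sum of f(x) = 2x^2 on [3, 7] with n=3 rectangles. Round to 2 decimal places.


Left Riemann sum uses left endpoints of each subinterval.
Interval: [3, 7], n = 3
dx = (7 - 3) / 3 = 4/3
Left endpoints: [3, 13/3, 17/3]
f values: [18, 338/9, 578/9]
Sum = dx * (sum of f values)
= 4/3 * 1078/9
= 4312/27 ≈ 159.70

159.70


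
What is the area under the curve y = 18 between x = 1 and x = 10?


The area under a constant function y = 18 is a rectangle.
Width = 10 - 1 = 9
Height = 18
Area = width * height
= 9 * 18
= 162

162


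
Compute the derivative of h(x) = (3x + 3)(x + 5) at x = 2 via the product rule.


Let u(x) = 3x + 3 and v(x) = x + 5
u'(x) = 3
v'(x) = 1
Product rule: h'(x) = u'(x)*v(x) + u(x)*v'(x)
= 3 * (x + 5) + (3x + 3) * 1
At x = 2:
u(2) = 3 * 2 + 3 = 9
v(2) = 1 * 2 + 5 = 7
h'(2) = 3 * 7 + 9 * 1
= 21 + 9
= 30

30


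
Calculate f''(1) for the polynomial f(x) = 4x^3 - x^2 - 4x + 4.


First derivative:
f'(x) = 12x^2 - 2x - 4
Second derivative:
f''(x) = 24x - 2
Substitute x = 1:
f''(1) = 24 * 1 - 2
= 24 - 2
= 22

22


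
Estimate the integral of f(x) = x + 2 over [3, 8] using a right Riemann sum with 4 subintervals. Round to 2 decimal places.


Right Riemann sum uses right endpoints of each subinterval.
Interval: [3, 8], n = 4
dx = (8 - 3) / 4 = 5/4
Right endpoints: [17/4, 11/2, 27/4, 8]
f values: [25/4, 15/2, 35/4, 10]
Sum = dx * (sum of f values)
= 5/4 * 65/2
= 325/8 ≈ 40.63

40.63


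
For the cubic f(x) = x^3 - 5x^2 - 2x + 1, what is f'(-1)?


Differentiate f(x) = x^3 - 5x^2 - 2x + 1 term by term:
f'(x) = 3x^2 - 10x - 2
Substitute x = -1:
f'(-1) = 3 * (-1)^2 - 10 * (-1) - 2
= 3 + 10 - 2
= 11

11


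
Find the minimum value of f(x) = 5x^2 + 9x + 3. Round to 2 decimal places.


For a quadratic f(x) = ax^2 + bx + c with a > 0, the minimum is at the vertex.
Vertex x-coordinate: x = -b/(2a)
x = -(9) / (2 * 5)
x = -9/10
Substitute back to find the minimum value:
f(-9/10) = 5 * (-9/10)^2 + 9 * (-9/10) + 3
= 81/20 - 81/10 + 3
= -21/20 = -1.05

-1.05


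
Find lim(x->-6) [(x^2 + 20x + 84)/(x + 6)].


Direct substitution gives 0/0, so we factor the numerator.
Factor: (x^2 + 20x + 84) = (x + 6)(x + 14)
Cancel the common factor (x + 6):
(x^2 + 20x + 84)/(x + 6) = (x + 14)
Now substitute x = -6:
= (-6) - (-14) = 8

8


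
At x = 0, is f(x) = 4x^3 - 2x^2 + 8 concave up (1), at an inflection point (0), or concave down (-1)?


Concavity is determined by the sign of f''(x).
f(x) = 4x^3 - 2x^2 + 8
f'(x) = 12x^2 - 4x
f''(x) = 24x - 4
f''(0) = 24 * 0 - 4
= 0 - 4
= -4
Since f''(0) < 0, the function is concave down (-1)

-1


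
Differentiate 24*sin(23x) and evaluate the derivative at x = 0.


Apply the chain rule to differentiate 24*sin(23x):
d/dx [24*sin(23x)]
= 24 * cos(23x) * d/dx(23x)
= 24 * 23 * cos(23x)
= 552 * cos(23x)
Evaluate at x = 0:
= 552 * cos(0)
= 552 * 1
= 552

552


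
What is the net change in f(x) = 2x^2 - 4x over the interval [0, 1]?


Net change = f(b) - f(a)
f(x) = 2x^2 - 4x
Compute f(1):
f(1) = 2 * 1^2 - 4 * 1 + 0
= 2 - 4 + 0
= -2
Compute f(0):
f(0) = 2 * 0^2 - 4 * 0 + 0
= 0 + 0 + 0
= 0
Net change = -2 - 0 = -2

-2


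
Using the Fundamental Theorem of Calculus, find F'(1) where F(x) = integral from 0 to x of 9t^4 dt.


By the Fundamental Theorem of Calculus (Part 1):
If F(x) = integral from 0 to x of f(t) dt, then F'(x) = f(x)
Here f(t) = 9t^4
So F'(x) = 9x^4
Evaluate at x = 1:
F'(1) = 9 * 1^4
= 9 * 1
= 9

9


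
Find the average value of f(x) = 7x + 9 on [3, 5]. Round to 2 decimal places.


Average value = 1/(b-a) * integral from a to b of f(x) dx
First compute the integral of 7x + 9:
F(x) = (7/2)x^2 + 9x
F(5) = 7/2 * 25 + 9 * 5 = 265/2
F(3) = 7/2 * 9 + 9 * 3 = 117/2
Integral = 265/2 - 117/2 = 74
Average = 74 / (5 - 3) = 74 / 2
= 37 = 37.00

37.00


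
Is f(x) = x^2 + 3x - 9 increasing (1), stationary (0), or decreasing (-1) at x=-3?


Compute f'(x) to determine behavior:
f'(x) = 2x + 3
f'(-3) = 2 * (-3) + 3
= -6 + 3
= -3
Since f'(-3) < 0, the function is decreasing (-1)

-1


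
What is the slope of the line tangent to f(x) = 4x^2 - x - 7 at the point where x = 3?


The slope of the tangent line equals f'(x) at the point.
f(x) = 4x^2 - x - 7
f'(x) = 8x - 1
At x = 3:
f'(3) = 8 * 3 - 1
= 24 - 1
= 23

23


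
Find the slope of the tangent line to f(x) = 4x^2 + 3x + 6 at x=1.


The slope of the tangent line equals f'(x) at the point.
f(x) = 4x^2 + 3x + 6
f'(x) = 8x + 3
At x = 1:
f'(1) = 8 * 1 + 3
= 8 + 3
= 11

11


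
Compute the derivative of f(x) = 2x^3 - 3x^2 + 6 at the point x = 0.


Differentiate f(x) = 2x^3 - 3x^2 + 6 term by term:
f'(x) = 6x^2 - 6x
Substitute x = 0:
f'(0) = 6 * 0^2 - 6 * 0 + 0
= 0 + 0 + 0
= 0

0


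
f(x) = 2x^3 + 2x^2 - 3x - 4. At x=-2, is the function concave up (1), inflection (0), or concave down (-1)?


Concavity is determined by the sign of f''(x).
f(x) = 2x^3 + 2x^2 - 3x - 4
f'(x) = 6x^2 + 4x - 3
f''(x) = 12x + 4
f''(-2) = 12 * (-2) + 4
= -24 + 4
= -20
Since f''(-2) < 0, the function is concave down (-1)

-1


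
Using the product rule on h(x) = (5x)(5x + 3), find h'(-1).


Let u(x) = 5x and v(x) = 5x + 3
u'(x) = 5
v'(x) = 5
Product rule: h'(x) = u'(x)*v(x) + u(x)*v'(x)
= 5 * (5x + 3) + (5x) * 5
At x = -1:
u(-1) = 5 * (-1) + 0 = -5
v(-1) = 5 * (-1) + 3 = -2
h'(-1) = 5 * (-2) + (-5) * 5
= -10 - 25
= -35

-35


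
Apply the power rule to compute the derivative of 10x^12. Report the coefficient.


We apply the power rule: d/dx [ax^n] = a*n * x^(n-1)
d/dx [10x^12]
= 10 * 12 * x^(12-1)
= 120x^11
The coefficient is 120

120


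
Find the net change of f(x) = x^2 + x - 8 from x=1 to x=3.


Net change = f(b) - f(a)
f(x) = x^2 + x - 8
Compute f(3):
f(3) = 1 * 3^2 + 1 * 3 - 8
= 9 + 3 - 8
= 4
Compute f(1):
f(1) = 1 * 1^2 + 1 * 1 - 8
= 1 + 1 - 8
= -6
Net change = 4 - (-6) = 10

10


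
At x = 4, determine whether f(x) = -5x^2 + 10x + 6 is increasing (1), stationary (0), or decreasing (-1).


Compute f'(x) to determine behavior:
f'(x) = -10x + 10
f'(4) = -10 * 4 + 10
= -40 + 10
= -30
Since f'(4) < 0, the function is decreasing (-1)

-1


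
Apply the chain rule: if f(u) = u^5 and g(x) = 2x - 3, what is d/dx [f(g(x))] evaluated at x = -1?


Using the chain rule: (f(g(x)))' = f'(g(x)) * g'(x)
First, find g(-1):
g(-1) = 2 * (-1) - 3 = -5
Next, f'(u) = 5u^4
And g'(x) = 2
So f'(g(-1)) * g'(-1)
= 5 * (-5)^4 * 2
= 5 * 625 * 2
= 6250

6250


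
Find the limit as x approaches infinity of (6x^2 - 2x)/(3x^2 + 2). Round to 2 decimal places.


For limits at infinity with equal-degree polynomials,
we compare leading coefficients.
Numerator leading term: 6x^2
Denominator leading term: 3x^2
Divide both by x^2:
lim = (6 - 2/x) / (3 + 2/x^2)
As x -> infinity, the 1/x and 1/x^2 terms vanish:
= 6/3 = 2 = 2.00

2.00


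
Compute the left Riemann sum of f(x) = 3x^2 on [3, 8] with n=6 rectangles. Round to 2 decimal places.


Left Riemann sum uses left endpoints of each subinterval.
Interval: [3, 8], n = 6
dx = (8 - 3) / 6 = 5/6
Left endpoints: [3, 23/6, 14/3, 11/2, 19/3, 43/6]
f values: [27, 529/12, 196/3, 363/4, 361/3, 1849/12]
Sum = dx * (sum of f values)
= 5/6 * 6019/12
= 30095/72 ≈ 417.99

417.99


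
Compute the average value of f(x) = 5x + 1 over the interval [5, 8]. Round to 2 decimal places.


Average value = 1/(b-a) * integral from a to b of f(x) dx
First compute the integral of 5x + 1:
F(x) = (5/2)x^2 + x
F(8) = 5/2 * 64 + 1 * 8 = 168
F(5) = 5/2 * 25 + 1 * 5 = 135/2
Integral = 168 - 135/2 = 201/2
Average = (201/2) / (8 - 5) = (201/2) / 3
= 67/2 = 33.50

33.50


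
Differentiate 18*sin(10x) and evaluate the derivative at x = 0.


Apply the chain rule to differentiate 18*sin(10x):
d/dx [18*sin(10x)]
= 18 * cos(10x) * d/dx(10x)
= 18 * 10 * cos(10x)
= 180 * cos(10x)
Evaluate at x = 0:
= 180 * cos(0)
= 180 * 1
= 180

180


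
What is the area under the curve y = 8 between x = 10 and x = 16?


The area under a constant function y = 8 is a rectangle.
Width = 16 - 10 = 6
Height = 8
Area = width * height
= 6 * 8
= 48

48


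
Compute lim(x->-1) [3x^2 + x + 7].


Since polynomials are continuous, we use direct substitution.
lim(x->-1) of 3x^2 + x + 7
= 3 * (-1)^2 + 1 * (-1) + 7
= 3 - 1 + 7
= 9

9


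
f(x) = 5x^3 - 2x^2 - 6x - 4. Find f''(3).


First derivative:
f'(x) = 15x^2 - 4x - 6
Second derivative:
f''(x) = 30x - 4
Substitute x = 3:
f''(3) = 30 * 3 - 4
= 90 - 4
= 86

86


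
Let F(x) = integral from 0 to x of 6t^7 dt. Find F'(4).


By the Fundamental Theorem of Calculus (Part 1):
If F(x) = integral from 0 to x of f(t) dt, then F'(x) = f(x)
Here f(t) = 6t^7
So F'(x) = 6x^7
Evaluate at x = 4:
F'(4) = 6 * 4^7
= 6 * 16384
= 98304

98304


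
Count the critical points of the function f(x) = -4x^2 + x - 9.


Find where f'(x) = 0:
f'(x) = -8x + 1
Set f'(x) = 0:
-8x + 1 = 0
x = -1 / (-8) = 1/8
This is a linear equation in x, so there is exactly one solution.
Number of critical points: 1

1


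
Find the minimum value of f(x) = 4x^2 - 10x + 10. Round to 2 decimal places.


For a quadratic f(x) = ax^2 + bx + c with a > 0, the minimum is at the vertex.
Vertex x-coordinate: x = -b/(2a)
x = -(-10) / (2 * 4)
x = 10/8 = 5/4
Substitute back to find the minimum value:
f(5/4) = 4 * (5/4)^2 - 10 * (5/4) + 10
= 25/4 - 25/2 + 10
= 15/4 = 3.75

3.75


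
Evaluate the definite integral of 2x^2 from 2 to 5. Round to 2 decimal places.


Find the antiderivative of 2x^2:
F(x) = 2/3 * x^3
Apply the Fundamental Theorem of Calculus:
F(5) - F(2)
= 2/3 * 5^3 - 2/3 * 2^3
= 2/3 * (125 - 8)
= 2/3 * 117
= 78 = 78.00

78.00


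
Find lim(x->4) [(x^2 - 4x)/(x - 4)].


Direct substitution gives 0/0, so we factor the numerator.
Factor: (x^2 - 4x) = (x - 4)(x)
Cancel the common factor (x - 4):
(x^2 - 4x)/(x - 4) = (x)
Now substitute x = 4:
= (4) - (0) = 4

4


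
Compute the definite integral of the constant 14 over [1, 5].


The integral of a constant k over [a, b] equals k * (b - a).
integral from 1 to 5 of 14 dx
= 14 * (5 - 1)
= 14 * 4
= 56

56


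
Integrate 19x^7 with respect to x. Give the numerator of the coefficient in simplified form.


Apply the power rule for integration:
integral of ax^n dx = a/(n+1) * x^(n+1) + C
integral of 19x^7 dx
= 19/8 * x^8 + C
The coefficient in lowest terms is 19/8, and its numerator is 19

19


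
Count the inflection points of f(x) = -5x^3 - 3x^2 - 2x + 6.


Inflection points occur where f''(x) = 0 and concavity changes.
f(x) = -5x^3 - 3x^2 - 2x + 6
f'(x) = -15x^2 - 6x - 2
f''(x) = -30x - 6
Set f''(x) = 0:
-30x - 6 = 0
x = 6 / (-30) = -1/5
Since f''(x) is linear (degree 1), it changes sign at this point.
Therefore there is exactly 1 inflection point.

1


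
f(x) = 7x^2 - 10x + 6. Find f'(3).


Differentiate term by term using power and sum rules:
f(x) = 7x^2 - 10x + 6
f'(x) = 14x - 10
Substitute x = 3:
f'(3) = 14 * 3 - 10
= 42 - 10
= 32

32


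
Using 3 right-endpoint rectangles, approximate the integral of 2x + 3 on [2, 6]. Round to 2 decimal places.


Right Riemann sum uses right endpoints of each subinterval.
Interval: [2, 6], n = 3
dx = (6 - 2) / 3 = 4/3
Right endpoints: [10/3, 14/3, 6]
f values: [29/3, 37/3, 15]
Sum = dx * (sum of f values)
= 4/3 * 37
= 148/3 ≈ 49.33

49.33


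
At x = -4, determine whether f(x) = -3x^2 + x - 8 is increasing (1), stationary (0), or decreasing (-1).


Compute f'(x) to determine behavior:
f'(x) = -6x + 1
f'(-4) = -6 * (-4) + 1
= 24 + 1
= 25
Since f'(-4) > 0, the function is increasing (1)

1


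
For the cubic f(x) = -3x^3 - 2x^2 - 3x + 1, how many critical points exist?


Find where f'(x) = 0:
f(x) = -3x^3 - 2x^2 - 3x + 1
f'(x) = -9x^2 - 4x - 3
This is a quadratic in x. Use the discriminant to count real roots.
Discriminant = (-4)^2 - 4 * (-9) * (-3)
= 16 - 108
= -92
Since discriminant < 0, f'(x) = 0 has no real solutions.
Number of critical points: 0

0


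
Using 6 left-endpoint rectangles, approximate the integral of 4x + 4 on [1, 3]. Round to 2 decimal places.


Left Riemann sum uses left endpoints of each subinterval.
Interval: [1, 3], n = 6
dx = (3 - 1) / 6 = 1/3
Left endpoints: [1, 4/3, 5/3, 2, 7/3, 8/3]
f values: [8, 28/3, 32/3, 12, 40/3, 44/3]
Sum = dx * (sum of f values)
= 1/3 * 68
= 68/3 ≈ 22.67

22.67


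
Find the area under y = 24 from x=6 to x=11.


The area under a constant function y = 24 is a rectangle.
Width = 11 - 6 = 5
Height = 24
Area = width * height
= 5 * 24
= 120

120


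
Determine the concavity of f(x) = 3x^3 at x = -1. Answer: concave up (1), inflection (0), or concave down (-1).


Concavity is determined by the sign of f''(x).
f(x) = 3x^3
f'(x) = 9x^2
f''(x) = 18x
f''(-1) = 18 * (-1) + 0
= -18 + 0
= -18
Since f''(-1) < 0, the function is concave down (-1)

-1


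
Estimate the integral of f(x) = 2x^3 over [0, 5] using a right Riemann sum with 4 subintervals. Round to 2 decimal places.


Right Riemann sum uses right endpoints of each subinterval.
Interval: [0, 5], n = 4
dx = (5 - 0) / 4 = 5/4
Right endpoints: [5/4, 5/2, 15/4, 5]
f values: [125/32, 125/4, 3375/32, 250]
Sum = dx * (sum of f values)
= 5/4 * 3125/8
= 15625/32 ≈ 488.28

488.28


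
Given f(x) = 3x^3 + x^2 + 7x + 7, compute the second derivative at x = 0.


First derivative:
f'(x) = 9x^2 + 2x + 7
Second derivative:
f''(x) = 18x + 2
Substitute x = 0:
f''(0) = 18 * 0 + 2
= 0 + 2
= 2

2


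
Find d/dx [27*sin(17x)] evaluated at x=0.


Apply the chain rule to differentiate 27*sin(17x):
d/dx [27*sin(17x)]
= 27 * cos(17x) * d/dx(17x)
= 27 * 17 * cos(17x)
= 459 * cos(17x)
Evaluate at x = 0:
= 459 * cos(0)
= 459 * 1
= 459

459


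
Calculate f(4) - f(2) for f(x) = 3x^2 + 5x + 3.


Net change = f(b) - f(a)
f(x) = 3x^2 + 5x + 3
Compute f(4):
f(4) = 3 * 4^2 + 5 * 4 + 3
= 48 + 20 + 3
= 71
Compute f(2):
f(2) = 3 * 2^2 + 5 * 2 + 3
= 12 + 10 + 3
= 25
Net change = 71 - 25 = 46

46


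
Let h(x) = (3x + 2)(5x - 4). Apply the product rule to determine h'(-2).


Let u(x) = 3x + 2 and v(x) = 5x - 4
u'(x) = 3
v'(x) = 5
Product rule: h'(x) = u'(x)*v(x) + u(x)*v'(x)
= 3 * (5x - 4) + (3x + 2) * 5
At x = -2:
u(-2) = 3 * (-2) + 2 = -4
v(-2) = 5 * (-2) - 4 = -14
h'(-2) = 3 * (-14) + (-4) * 5
= -42 - 20
= -62

-62


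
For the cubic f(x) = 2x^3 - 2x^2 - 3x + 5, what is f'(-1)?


Differentiate f(x) = 2x^3 - 2x^2 - 3x + 5 term by term:
f'(x) = 6x^2 - 4x - 3
Substitute x = -1:
f'(-1) = 6 * (-1)^2 - 4 * (-1) - 3
= 6 + 4 - 3
= 7

7


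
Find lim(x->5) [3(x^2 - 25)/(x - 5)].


Direct substitution gives 0/0, so we factor the numerator.
Factor: 3(x^2 - 25) = 3 * (x - 5)(x + 5)
Cancel the common factor (x - 5):
3(x^2 - 25)/(x - 5) = 3 * (x + 5)
Now substitute x = 5:
= 3 * (5 + 5) = 30

30


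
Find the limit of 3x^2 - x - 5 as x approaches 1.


Since polynomials are continuous, we use direct substitution.
lim(x->1) of 3x^2 - x - 5
= 3 * 1^2 - 1 * 1 - 5
= 3 - 1 - 5
= -3

-3


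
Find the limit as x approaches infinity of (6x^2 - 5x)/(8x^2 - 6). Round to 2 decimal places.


For limits at infinity with equal-degree polynomials,
we compare leading coefficients.
Numerator leading term: 6x^2
Denominator leading term: 8x^2
Divide both by x^2:
lim = (6 - 5/x) / (8 - 6/x^2)
As x -> infinity, the 1/x and 1/x^2 terms vanish:
= 6/8 = 3/4 = 0.75

0.75


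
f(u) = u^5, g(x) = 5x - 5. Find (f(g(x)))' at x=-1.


Using the chain rule: (f(g(x)))' = f'(g(x)) * g'(x)
First, find g(-1):
g(-1) = 5 * (-1) - 5 = -10
Next, f'(u) = 5u^4
And g'(x) = 5
So f'(g(-1)) * g'(-1)
= 5 * (-10)^4 * 5
= 5 * 10000 * 5
= 250000

250000


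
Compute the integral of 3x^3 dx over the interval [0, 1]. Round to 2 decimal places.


Find the antiderivative of 3x^3:
F(x) = 3/4 * x^4
Apply the Fundamental Theorem of Calculus:
F(1) - F(0)
= 3/4 * 1^4 - 3/4 * 0^4
= 3/4 * (1 - 0)
= 3/4 * 1
= 3/4 = 0.75

0.75


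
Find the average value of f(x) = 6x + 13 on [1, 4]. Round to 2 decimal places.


Average value = 1/(b-a) * integral from a to b of f(x) dx
First compute the integral of 6x + 13:
F(x) = 3x^2 + 13x
F(4) = 3 * 16 + 13 * 4 = 100
F(1) = 3 * 1 + 13 * 1 = 16
Integral = 100 - 16 = 84
Average = 84 / (4 - 1) = 84 / 3
= 28 = 28.00

28.00


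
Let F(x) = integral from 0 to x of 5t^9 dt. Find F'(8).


By the Fundamental Theorem of Calculus (Part 1):
If F(x) = integral from 0 to x of f(t) dt, then F'(x) = f(x)
Here f(t) = 5t^9
So F'(x) = 5x^9
Evaluate at x = 8:
F'(8) = 5 * 8^9
= 5 * 134217728
= 671088640

671088640


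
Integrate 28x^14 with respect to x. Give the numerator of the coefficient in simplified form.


Apply the power rule for integration:
integral of ax^n dx = a/(n+1) * x^(n+1) + C
integral of 28x^14 dx
= 28/15 * x^15 + C
The coefficient in lowest terms is 28/15, and its numerator is 28

28


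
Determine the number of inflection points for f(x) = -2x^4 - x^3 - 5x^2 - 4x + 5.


Inflection points occur where f''(x) = 0 and concavity changes.
f(x) = -2x^4 - x^3 - 5x^2 - 4x + 5
f'(x) = -8x^3 - 3x^2 - 10x - 4
f''(x) = -24x^2 - 6x - 10
This is a quadratic in x. Use the discriminant to count real roots.
Discriminant = (-6)^2 - 4 * (-24) * (-10)
= 36 - 960
= -924
Since discriminant < 0, f''(x) = 0 has no real solutions.
Number of inflection points: 0

0


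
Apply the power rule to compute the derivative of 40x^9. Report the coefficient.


We apply the power rule: d/dx [ax^n] = a*n * x^(n-1)
d/dx [40x^9]
= 40 * 9 * x^(9-1)
= 360x^8
The coefficient is 360

360


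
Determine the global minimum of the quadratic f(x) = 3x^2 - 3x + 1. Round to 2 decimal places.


For a quadratic f(x) = ax^2 + bx + c with a > 0, the minimum is at the vertex.
Vertex x-coordinate: x = -b/(2a)
x = -(-3) / (2 * 3)
x = 3/6 = 1/2
Substitute back to find the minimum value:
f(1/2) = 3 * (1/2)^2 - 3 * (1/2) + 1
= 3/4 - 3/2 + 1
= 1/4 = 0.25

0.25


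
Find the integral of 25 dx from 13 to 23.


The integral of a constant k over [a, b] equals k * (b - a).
integral from 13 to 23 of 25 dx
= 25 * (23 - 13)
= 25 * 10
= 250

250


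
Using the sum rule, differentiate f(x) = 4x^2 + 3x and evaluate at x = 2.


Differentiate term by term using power and sum rules:
f(x) = 4x^2 + 3x
f'(x) = 8x + 3
Substitute x = 2:
f'(2) = 8 * 2 + 3
= 16 + 3
= 19

19


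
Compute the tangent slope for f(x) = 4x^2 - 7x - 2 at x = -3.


The slope of the tangent line equals f'(x) at the point.
f(x) = 4x^2 - 7x - 2
f'(x) = 8x - 7
At x = -3:
f'(-3) = 8 * (-3) - 7
= -24 - 7
= -31

-31


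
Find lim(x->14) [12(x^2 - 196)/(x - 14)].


Direct substitution gives 0/0, so we factor the numerator.
Factor: 12(x^2 - 196) = 12 * (x - 14)(x + 14)
Cancel the common factor (x - 14):
12(x^2 - 196)/(x - 14) = 12 * (x + 14)
Now substitute x = 14:
= 12 * (14 + 14) = 336

336


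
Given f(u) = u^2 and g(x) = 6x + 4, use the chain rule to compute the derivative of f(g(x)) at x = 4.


Using the chain rule: (f(g(x)))' = f'(g(x)) * g'(x)
First, find g(4):
g(4) = 6 * 4 + 4 = 28
Next, f'(u) = 2u
And g'(x) = 6
So f'(g(4)) * g'(4)
= 2 * 28 * 6
= 336

336


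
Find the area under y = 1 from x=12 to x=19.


The area under a constant function y = 1 is a rectangle.
Width = 19 - 12 = 7
Height = 1
Area = width * height
= 7 * 1
= 7

7


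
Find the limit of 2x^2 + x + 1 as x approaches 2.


Since polynomials are continuous, we use direct substitution.
lim(x->2) of 2x^2 + x + 1
= 2 * 2^2 + 1 * 2 + 1
= 8 + 2 + 1
= 11

11


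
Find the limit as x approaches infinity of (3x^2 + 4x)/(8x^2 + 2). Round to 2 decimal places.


For limits at infinity with equal-degree polynomials,
we compare leading coefficients.
Numerator leading term: 3x^2
Denominator leading term: 8x^2
Divide both by x^2:
lim = (3 + 4/x) / (8 + 2/x^2)
As x -> infinity, the 1/x and 1/x^2 terms vanish:
= 3/8 ≈ 0.38

0.38


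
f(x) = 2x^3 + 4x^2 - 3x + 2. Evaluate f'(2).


Differentiate f(x) = 2x^3 + 4x^2 - 3x + 2 term by term:
f'(x) = 6x^2 + 8x - 3
Substitute x = 2:
f'(2) = 6 * 2^2 + 8 * 2 - 3
= 24 + 16 - 3
= 37

37


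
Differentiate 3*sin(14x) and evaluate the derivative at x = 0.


Apply the chain rule to differentiate 3*sin(14x):
d/dx [3*sin(14x)]
= 3 * cos(14x) * d/dx(14x)
= 3 * 14 * cos(14x)
= 42 * cos(14x)
Evaluate at x = 0:
= 42 * cos(0)
= 42 * 1
= 42

42


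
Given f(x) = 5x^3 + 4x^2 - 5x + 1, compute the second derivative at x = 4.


First derivative:
f'(x) = 15x^2 + 8x - 5
Second derivative:
f''(x) = 30x + 8
Substitute x = 4:
f''(4) = 30 * 4 + 8
= 120 + 8
= 128

128


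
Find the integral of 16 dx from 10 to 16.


The integral of a constant k over [a, b] equals k * (b - a).
integral from 10 to 16 of 16 dx
= 16 * (16 - 10)
= 16 * 6
= 96

96


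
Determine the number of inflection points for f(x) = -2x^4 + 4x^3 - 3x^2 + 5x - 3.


Inflection points occur where f''(x) = 0 and concavity changes.
f(x) = -2x^4 + 4x^3 - 3x^2 + 5x - 3
f'(x) = -8x^3 + 12x^2 - 6x + 5
f''(x) = -24x^2 + 24x - 6
This is a quadratic in x. Use the discriminant to count real roots.
Discriminant = (24)^2 - 4 * (-24) * (-6)
= 576 - 576
= 0
Since discriminant = 0, f''(x) = 0 has a single repeated root.
At a repeated root the quadratic f''(x) touches zero but does not change sign, so concavity does not change.
Number of inflection points: 0

0


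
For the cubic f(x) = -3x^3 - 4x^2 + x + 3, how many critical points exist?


Find where f'(x) = 0:
f(x) = -3x^3 - 4x^2 + x + 3
f'(x) = -9x^2 - 8x + 1
This is a quadratic in x. Use the discriminant to count real roots.
Discriminant = (-8)^2 - 4 * (-9) * 1
= 64 - (-36)
= 100
Since discriminant > 0, f'(x) = 0 has 2 real solutions.
Number of critical points: 2

2


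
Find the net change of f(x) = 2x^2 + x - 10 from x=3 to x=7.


Net change = f(b) - f(a)
f(x) = 2x^2 + x - 10
Compute f(7):
f(7) = 2 * 7^2 + 1 * 7 - 10
= 98 + 7 - 10
= 95
Compute f(3):
f(3) = 2 * 3^2 + 1 * 3 - 10
= 18 + 3 - 10
= 11
Net change = 95 - 11 = 84

84


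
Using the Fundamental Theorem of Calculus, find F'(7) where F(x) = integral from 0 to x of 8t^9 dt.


By the Fundamental Theorem of Calculus (Part 1):
If F(x) = integral from 0 to x of f(t) dt, then F'(x) = f(x)
Here f(t) = 8t^9
So F'(x) = 8x^9
Evaluate at x = 7:
F'(7) = 8 * 7^9
= 8 * 40353607
= 322828856

322828856


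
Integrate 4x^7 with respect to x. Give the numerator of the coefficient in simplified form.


Apply the power rule for integration:
integral of ax^n dx = a/(n+1) * x^(n+1) + C
integral of 4x^7 dx
= 4/8 * x^8 + C
= 1/2 * x^8 + C
The coefficient in lowest terms is 1/2, and its numerator is 1

1


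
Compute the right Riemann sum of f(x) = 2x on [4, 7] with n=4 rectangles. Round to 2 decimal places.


Right Riemann sum uses right endpoints of each subinterval.
Interval: [4, 7], n = 4
dx = (7 - 4) / 4 = 3/4
Right endpoints: [19/4, 11/2, 25/4, 7]
f values: [19/2, 11, 25/2, 14]
Sum = dx * (sum of f values)
= 3/4 * 47
= 141/4 = 35.25

35.25


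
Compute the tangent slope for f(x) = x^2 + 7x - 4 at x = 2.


The slope of the tangent line equals f'(x) at the point.
f(x) = x^2 + 7x - 4
f'(x) = 2x + 7
At x = 2:
f'(2) = 2 * 2 + 7
= 4 + 7
= 11

11


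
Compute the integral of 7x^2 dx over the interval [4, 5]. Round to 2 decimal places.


Find the antiderivative of 7x^2:
F(x) = 7/3 * x^3
Apply the Fundamental Theorem of Calculus:
F(5) - F(4)
= 7/3 * 5^3 - 7/3 * 4^3
= 7/3 * (125 - 64)
= 7/3 * 61
= 427/3 ≈ 142.33

142.33


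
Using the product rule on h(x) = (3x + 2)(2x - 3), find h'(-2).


Let u(x) = 3x + 2 and v(x) = 2x - 3
u'(x) = 3
v'(x) = 2
Product rule: h'(x) = u'(x)*v(x) + u(x)*v'(x)
= 3 * (2x - 3) + (3x + 2) * 2
At x = -2:
u(-2) = 3 * (-2) + 2 = -4
v(-2) = 2 * (-2) - 3 = -7
h'(-2) = 3 * (-7) + (-4) * 2
= -21 - 8
= -29

-29


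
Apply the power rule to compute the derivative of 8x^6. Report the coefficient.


We apply the power rule: d/dx [ax^n] = a*n * x^(n-1)
d/dx [8x^6]
= 8 * 6 * x^(6-1)
= 48x^5
The coefficient is 48

48


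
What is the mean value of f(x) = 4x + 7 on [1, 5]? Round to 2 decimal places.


Average value = 1/(b-a) * integral from a to b of f(x) dx
First compute the integral of 4x + 7:
F(x) = 2x^2 + 7x
F(5) = 2 * 25 + 7 * 5 = 85
F(1) = 2 * 1 + 7 * 1 = 9
Integral = 85 - 9 = 76
Average = 76 / (5 - 1) = 76 / 4
= 19 = 19.00

19.00


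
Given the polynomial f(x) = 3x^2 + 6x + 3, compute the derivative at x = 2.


Differentiate term by term using power and sum rules:
f(x) = 3x^2 + 6x + 3
f'(x) = 6x + 6
Substitute x = 2:
f'(2) = 6 * 2 + 6
= 12 + 6
= 18

18


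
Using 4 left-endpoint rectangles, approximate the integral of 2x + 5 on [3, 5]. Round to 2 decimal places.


Left Riemann sum uses left endpoints of each subinterval.
Interval: [3, 5], n = 4
dx = (5 - 3) / 4 = 1/2
Left endpoints: [3, 7/2, 4, 9/2]
f values: [11, 12, 13, 14]
Sum = dx * (sum of f values)
= 1/2 * 50
= 25 = 25.00

25.00


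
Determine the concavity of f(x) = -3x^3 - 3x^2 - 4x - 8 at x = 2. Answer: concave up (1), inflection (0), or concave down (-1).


Concavity is determined by the sign of f''(x).
f(x) = -3x^3 - 3x^2 - 4x - 8
f'(x) = -9x^2 - 6x - 4
f''(x) = -18x - 6
f''(2) = -18 * 2 - 6
= -36 - 6
= -42
Since f''(2) < 0, the function is concave down (-1)

-1


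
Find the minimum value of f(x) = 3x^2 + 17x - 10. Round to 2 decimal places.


For a quadratic f(x) = ax^2 + bx + c with a > 0, the minimum is at the vertex.
Vertex x-coordinate: x = -b/(2a)
x = -(17) / (2 * 3)
x = -17/6
Substitute back to find the minimum value:
f(-17/6) = 3 * (-17/6)^2 + 17 * (-17/6) - 10
= 289/12 - 289/6 - 10
= -409/12 ≈ -34.08

-34.08


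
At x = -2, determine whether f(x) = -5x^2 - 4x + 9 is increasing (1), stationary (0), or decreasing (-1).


Compute f'(x) to determine behavior:
f'(x) = -10x - 4
f'(-2) = -10 * (-2) - 4
= 20 - 4
= 16
Since f'(-2) > 0, the function is increasing (1)

1


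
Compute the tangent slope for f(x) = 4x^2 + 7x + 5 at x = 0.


The slope of the tangent line equals f'(x) at the point.
f(x) = 4x^2 + 7x + 5
f'(x) = 8x + 7
At x = 0:
f'(0) = 8 * 0 + 7
= 0 + 7
= 7

7


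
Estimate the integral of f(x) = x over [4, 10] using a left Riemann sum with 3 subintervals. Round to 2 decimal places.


Left Riemann sum uses left endpoints of each subinterval.
Interval: [4, 10], n = 3
dx = (10 - 4) / 3 = 2
Left endpoints: [4, 6, 8]
f values: [4, 6, 8]
Sum = dx * (sum of f values)
= 2 * 18
= 36 = 36.00

36.00


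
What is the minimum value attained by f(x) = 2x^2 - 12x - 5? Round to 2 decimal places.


For a quadratic f(x) = ax^2 + bx + c with a > 0, the minimum is at the vertex.
Vertex x-coordinate: x = -b/(2a)
x = -(-12) / (2 * 2)
x = 12/4 = 3
Substitute back to find the minimum value:
f(3) = 2 * 3^2 - 12 * 3 - 5
= 18 - 36 - 5
= -23 = -23.00

-23.00


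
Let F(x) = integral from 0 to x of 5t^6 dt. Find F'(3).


By the Fundamental Theorem of Calculus (Part 1):
If F(x) = integral from 0 to x of f(t) dt, then F'(x) = f(x)
Here f(t) = 5t^6
So F'(x) = 5x^6
Evaluate at x = 3:
F'(3) = 5 * 3^6
= 5 * 729
= 3645

3645


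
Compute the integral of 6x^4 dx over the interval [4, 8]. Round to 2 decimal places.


Find the antiderivative of 6x^4:
F(x) = 6/5 * x^5
Apply the Fundamental Theorem of Calculus:
F(8) - F(4)
= 6/5 * 8^5 - 6/5 * 4^5
= 6/5 * (32768 - 1024)
= 6/5 * 31744
= 190464/5 = 38092.80

38092.80


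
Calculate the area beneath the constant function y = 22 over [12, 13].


The area under a constant function y = 22 is a rectangle.
Width = 13 - 12 = 1
Height = 22
Area = width * height
= 1 * 22
= 22

22


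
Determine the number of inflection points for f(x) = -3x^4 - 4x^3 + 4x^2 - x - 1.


Inflection points occur where f''(x) = 0 and concavity changes.
f(x) = -3x^4 - 4x^3 + 4x^2 - x - 1
f'(x) = -12x^3 - 12x^2 + 8x - 1
f''(x) = -36x^2 - 24x + 8
This is a quadratic in x. Use the discriminant to count real roots.
Discriminant = (-24)^2 - 4 * (-36) * 8
= 576 - (-1152)
= 1728
Since discriminant > 0, f''(x) = 0 has 2 distinct real solutions.
A quadratic with two distinct real roots changes sign at each root, so concavity changes at both.
Number of inflection points: 2

2


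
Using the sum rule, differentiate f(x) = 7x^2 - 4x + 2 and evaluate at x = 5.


Differentiate term by term using power and sum rules:
f(x) = 7x^2 - 4x + 2
f'(x) = 14x - 4
Substitute x = 5:
f'(5) = 14 * 5 - 4
= 70 - 4
= 66

66


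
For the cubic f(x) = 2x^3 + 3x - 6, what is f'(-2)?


Differentiate f(x) = 2x^3 + 3x - 6 term by term:
f'(x) = 6x^2 + 3
Substitute x = -2:
f'(-2) = 6 * (-2)^2 + 0 * (-2) + 3
= 24 + 0 + 3
= 27

27


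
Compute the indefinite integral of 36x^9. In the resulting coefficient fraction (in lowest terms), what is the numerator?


Apply the power rule for integration:
integral of ax^n dx = a/(n+1) * x^(n+1) + C
integral of 36x^9 dx
= 36/10 * x^10 + C
= 18/5 * x^10 + C
The coefficient in lowest terms is 18/5, and its numerator is 18

18


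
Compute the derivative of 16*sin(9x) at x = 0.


Apply the chain rule to differentiate 16*sin(9x):
d/dx [16*sin(9x)]
= 16 * cos(9x) * d/dx(9x)
= 16 * 9 * cos(9x)
= 144 * cos(9x)
Evaluate at x = 0:
= 144 * cos(0)
= 144 * 1
= 144

144


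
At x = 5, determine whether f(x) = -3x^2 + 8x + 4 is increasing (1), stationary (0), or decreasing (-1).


Compute f'(x) to determine behavior:
f'(x) = -6x + 8
f'(5) = -6 * 5 + 8
= -30 + 8
= -22
Since f'(5) < 0, the function is decreasing (-1)

-1


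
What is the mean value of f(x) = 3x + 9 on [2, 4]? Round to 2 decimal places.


Average value = 1/(b-a) * integral from a to b of f(x) dx
First compute the integral of 3x + 9:
F(x) = (3/2)x^2 + 9x
F(4) = 3/2 * 16 + 9 * 4 = 60
F(2) = 3/2 * 4 + 9 * 2 = 24
Integral = 60 - 24 = 36
Average = 36 / (4 - 2) = 36 / 2
= 18 = 18.00

18.00


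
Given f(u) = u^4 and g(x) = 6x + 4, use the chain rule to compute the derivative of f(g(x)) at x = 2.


Using the chain rule: (f(g(x)))' = f'(g(x)) * g'(x)
First, find g(2):
g(2) = 6 * 2 + 4 = 16
Next, f'(u) = 4u^3
And g'(x) = 6
So f'(g(2)) * g'(2)
= 4 * 16^3 * 6
= 4 * 4096 * 6
= 98304

98304


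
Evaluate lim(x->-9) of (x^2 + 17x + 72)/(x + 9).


Direct substitution gives 0/0, so we factor the numerator.
Factor: (x^2 + 17x + 72) = (x + 9)(x + 8)
Cancel the common factor (x + 9):
(x^2 + 17x + 72)/(x + 9) = (x + 8)
Now substitute x = -9:
= (-9) - (-8) = -1

-1


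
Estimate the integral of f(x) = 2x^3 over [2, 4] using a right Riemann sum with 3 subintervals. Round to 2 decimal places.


Right Riemann sum uses right endpoints of each subinterval.
Interval: [2, 4], n = 3
dx = (4 - 2) / 3 = 2/3
Right endpoints: [8/3, 10/3, 4]
f values: [1024/27, 2000/27, 128]
Sum = dx * (sum of f values)
= 2/3 * 240
= 160 = 160.00

160.00


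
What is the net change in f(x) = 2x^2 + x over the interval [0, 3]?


Net change = f(b) - f(a)
f(x) = 2x^2 + x
Compute f(3):
f(3) = 2 * 3^2 + 1 * 3 + 0
= 18 + 3 + 0
= 21
Compute f(0):
f(0) = 2 * 0^2 + 1 * 0 + 0
= 0 + 0 + 0
= 0
Net change = 21 - 0 = 21

21


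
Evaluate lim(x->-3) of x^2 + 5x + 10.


Since polynomials are continuous, we use direct substitution.
lim(x->-3) of x^2 + 5x + 10
= 1 * (-3)^2 + 5 * (-3) + 10
= 9 - 15 + 10
= 4

4


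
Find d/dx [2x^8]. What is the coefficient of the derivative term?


We apply the power rule: d/dx [ax^n] = a*n * x^(n-1)
d/dx [2x^8]
= 2 * 8 * x^(8-1)
= 16x^7
The coefficient is 16

16


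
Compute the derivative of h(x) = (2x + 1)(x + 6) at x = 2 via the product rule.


Let u(x) = 2x + 1 and v(x) = x + 6
u'(x) = 2
v'(x) = 1
Product rule: h'(x) = u'(x)*v(x) + u(x)*v'(x)
= 2 * (x + 6) + (2x + 1) * 1
At x = 2:
u(2) = 2 * 2 + 1 = 5
v(2) = 1 * 2 + 6 = 8
h'(2) = 2 * 8 + 5 * 1
= 16 + 5
= 21

21


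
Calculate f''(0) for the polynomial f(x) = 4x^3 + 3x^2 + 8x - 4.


First derivative:
f'(x) = 12x^2 + 6x + 8
Second derivative:
f''(x) = 24x + 6
Substitute x = 0:
f''(0) = 24 * 0 + 6
= 0 + 6
= 6

6


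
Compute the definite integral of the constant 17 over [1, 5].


The integral of a constant k over [a, b] equals k * (b - a).
integral from 1 to 5 of 17 dx
= 17 * (5 - 1)
= 17 * 4
= 68

68


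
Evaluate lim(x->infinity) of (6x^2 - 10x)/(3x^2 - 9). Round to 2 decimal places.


For limits at infinity with equal-degree polynomials,
we compare leading coefficients.
Numerator leading term: 6x^2
Denominator leading term: 3x^2
Divide both by x^2:
lim = (6 - 10/x) / (3 - 9/x^2)
As x -> infinity, the 1/x and 1/x^2 terms vanish:
= 6/3 = 2 = 2.00

2.00


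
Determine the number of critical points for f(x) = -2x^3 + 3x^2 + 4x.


Find where f'(x) = 0:
f(x) = -2x^3 + 3x^2 + 4x
f'(x) = -6x^2 + 6x + 4
This is a quadratic in x. Use the discriminant to count real roots.
Discriminant = (6)^2 - 4 * (-6) * 4
= 36 - (-96)
= 132
Since discriminant > 0, f'(x) = 0 has 2 real solutions.
Number of critical points: 2

2


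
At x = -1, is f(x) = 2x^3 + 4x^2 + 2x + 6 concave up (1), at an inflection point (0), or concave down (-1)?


Concavity is determined by the sign of f''(x).
f(x) = 2x^3 + 4x^2 + 2x + 6
f'(x) = 6x^2 + 8x + 2
f''(x) = 12x + 8
f''(-1) = 12 * (-1) + 8
= -12 + 8
= -4
Since f''(-1) < 0, the function is concave down (-1)

-1


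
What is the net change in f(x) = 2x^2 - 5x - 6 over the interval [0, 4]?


Net change = f(b) - f(a)
f(x) = 2x^2 - 5x - 6
Compute f(4):
f(4) = 2 * 4^2 - 5 * 4 - 6
= 32 - 20 - 6
= 6
Compute f(0):
f(0) = 2 * 0^2 - 5 * 0 - 6
= 0 + 0 - 6
= -6
Net change = 6 - (-6) = 12

12


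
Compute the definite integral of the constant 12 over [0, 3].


The integral of a constant k over [a, b] equals k * (b - a).
integral from 0 to 3 of 12 dx
= 12 * (3 - 0)
= 12 * 3
= 36

36


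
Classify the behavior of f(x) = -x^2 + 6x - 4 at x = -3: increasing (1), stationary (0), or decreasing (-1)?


Compute f'(x) to determine behavior:
f'(x) = -2x + 6
f'(-3) = -2 * (-3) + 6
= 6 + 6
= 12
Since f'(-3) > 0, the function is increasing (1)

1


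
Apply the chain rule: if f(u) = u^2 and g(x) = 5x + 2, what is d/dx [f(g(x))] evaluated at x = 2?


Using the chain rule: (f(g(x)))' = f'(g(x)) * g'(x)
First, find g(2):
g(2) = 5 * 2 + 2 = 12
Next, f'(u) = 2u
And g'(x) = 5
So f'(g(2)) * g'(2)
= 2 * 12 * 5
= 120

120


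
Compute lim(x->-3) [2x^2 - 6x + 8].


Since polynomials are continuous, we use direct substitution.
lim(x->-3) of 2x^2 - 6x + 8
= 2 * (-3)^2 - 6 * (-3) + 8
= 18 + 18 + 8
= 44

44


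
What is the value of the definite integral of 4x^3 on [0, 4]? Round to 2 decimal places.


Find the antiderivative of 4x^3:
F(x) = 4/4 * x^4
Apply the Fundamental Theorem of Calculus:
F(4) - F(0)
= 4/4 * 4^4 - 4/4 * 0^4
= 4/4 * (256 - 0)
= 4/4 * 256
= 256 = 256.00

256.00


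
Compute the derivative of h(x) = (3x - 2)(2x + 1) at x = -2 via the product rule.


Let u(x) = 3x - 2 and v(x) = 2x + 1
u'(x) = 3
v'(x) = 2
Product rule: h'(x) = u'(x)*v(x) + u(x)*v'(x)
= 3 * (2x + 1) + (3x - 2) * 2
At x = -2:
u(-2) = 3 * (-2) - 2 = -8
v(-2) = 2 * (-2) + 1 = -3
h'(-2) = 3 * (-3) + (-8) * 2
= -9 - 16
= -25

-25


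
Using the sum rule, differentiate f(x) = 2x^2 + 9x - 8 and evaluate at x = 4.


Differentiate term by term using power and sum rules:
f(x) = 2x^2 + 9x - 8
f'(x) = 4x + 9
Substitute x = 4:
f'(4) = 4 * 4 + 9
= 16 + 9
= 25

25


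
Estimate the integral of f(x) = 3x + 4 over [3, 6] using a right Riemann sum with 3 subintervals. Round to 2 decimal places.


Right Riemann sum uses right endpoints of each subinterval.
Interval: [3, 6], n = 3
dx = (6 - 3) / 3 = 1
Right endpoints: [4, 5, 6]
f values: [16, 19, 22]
Sum = dx * (sum of f values)
= 1 * 57
= 57 = 57.00

57.00


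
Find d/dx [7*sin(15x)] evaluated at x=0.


Apply the chain rule to differentiate 7*sin(15x):
d/dx [7*sin(15x)]
= 7 * cos(15x) * d/dx(15x)
= 7 * 15 * cos(15x)
= 105 * cos(15x)
Evaluate at x = 0:
= 105 * cos(0)
= 105 * 1
= 105

105


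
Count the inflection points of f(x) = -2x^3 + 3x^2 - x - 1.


Inflection points occur where f''(x) = 0 and concavity changes.
f(x) = -2x^3 + 3x^2 - x - 1
f'(x) = -6x^2 + 6x - 1
f''(x) = -12x + 6
Set f''(x) = 0:
-12x + 6 = 0
x = -6 / (-12) = 1/2
Since f''(x) is linear (degree 1), it changes sign at this point.
Therefore there is exactly 1 inflection point.

1


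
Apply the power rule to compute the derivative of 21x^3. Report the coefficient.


We apply the power rule: d/dx [ax^n] = a*n * x^(n-1)
d/dx [21x^3]
= 21 * 3 * x^(3-1)
= 63x^2
The coefficient is 63

63
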